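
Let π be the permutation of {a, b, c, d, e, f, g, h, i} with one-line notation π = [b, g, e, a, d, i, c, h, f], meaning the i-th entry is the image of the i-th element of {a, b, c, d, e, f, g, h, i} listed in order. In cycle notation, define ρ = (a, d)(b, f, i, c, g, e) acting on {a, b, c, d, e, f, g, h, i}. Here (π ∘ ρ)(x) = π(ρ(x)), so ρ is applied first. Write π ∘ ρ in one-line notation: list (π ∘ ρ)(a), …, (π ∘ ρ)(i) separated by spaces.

a i c b g f d h e

(π ∘ ρ)(x) = π(ρ(x)). Computing each image: π(ρ(a)) = π(d) = a, π(ρ(b)) = π(f) = i, π(ρ(c)) = π(g) = c, π(ρ(d)) = π(a) = b, π(ρ(e)) = π(b) = g, π(ρ(f)) = π(i) = f, π(ρ(g)) = π(e) = d, π(ρ(h)) = π(h) = h, π(ρ(i)) = π(c) = e.
Hence π ∘ ρ = [a i c b g f d h e].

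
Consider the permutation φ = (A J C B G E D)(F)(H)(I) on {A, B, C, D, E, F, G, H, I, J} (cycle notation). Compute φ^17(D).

D lies in the 7-cycle (A J C B G E D).
On a 7-cycle, φ^7 is the identity, so φ^17 = φ^3 there (17 ≡ 3 mod 7).
Advancing 3 steps from D: D → A → J → C.

C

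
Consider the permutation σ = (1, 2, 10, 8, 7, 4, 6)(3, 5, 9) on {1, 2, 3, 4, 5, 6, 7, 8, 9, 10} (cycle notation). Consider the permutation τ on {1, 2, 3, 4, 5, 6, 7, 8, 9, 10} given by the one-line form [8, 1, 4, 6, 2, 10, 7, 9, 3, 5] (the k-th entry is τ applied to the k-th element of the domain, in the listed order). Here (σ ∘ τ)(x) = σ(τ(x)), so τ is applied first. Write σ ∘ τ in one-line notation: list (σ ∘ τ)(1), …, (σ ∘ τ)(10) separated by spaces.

(σ ∘ τ)(x) = σ(τ(x)). Computing each image: σ(τ(1)) = σ(8) = 7, σ(τ(2)) = σ(1) = 2, σ(τ(3)) = σ(4) = 6, σ(τ(4)) = σ(6) = 1, σ(τ(5)) = σ(2) = 10, σ(τ(6)) = σ(10) = 8, σ(τ(7)) = σ(7) = 4, σ(τ(8)) = σ(9) = 3, σ(τ(9)) = σ(3) = 5, σ(τ(10)) = σ(5) = 9.
Hence σ ∘ τ = [7 2 6 1 10 8 4 3 5 9].

7 2 6 1 10 8 4 3 5 9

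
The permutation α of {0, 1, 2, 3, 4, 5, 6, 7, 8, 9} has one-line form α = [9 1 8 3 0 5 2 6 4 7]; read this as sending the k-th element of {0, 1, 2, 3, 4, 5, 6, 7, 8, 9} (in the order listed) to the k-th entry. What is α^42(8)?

Tracing 8 → 4 → … returns to 8 after 7 steps, so 8 lies in a 7-cycle (0, 9, 7, 6, 2, 8, 4).
Since the cycle has length 7, α^42 acts on it the same as α^0 (42 mod 7 = 0).
So α^42(8) = 8.

8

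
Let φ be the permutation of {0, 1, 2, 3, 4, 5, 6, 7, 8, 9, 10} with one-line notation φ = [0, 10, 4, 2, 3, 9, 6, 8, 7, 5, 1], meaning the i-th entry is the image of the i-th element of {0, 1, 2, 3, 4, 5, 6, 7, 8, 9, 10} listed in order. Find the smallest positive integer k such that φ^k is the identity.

6

The disjoint-cycle form of φ has cycle lengths 3, 2, 2, 2, 1, 1.
The order is lcm(3, 2, 2, 2) = 6.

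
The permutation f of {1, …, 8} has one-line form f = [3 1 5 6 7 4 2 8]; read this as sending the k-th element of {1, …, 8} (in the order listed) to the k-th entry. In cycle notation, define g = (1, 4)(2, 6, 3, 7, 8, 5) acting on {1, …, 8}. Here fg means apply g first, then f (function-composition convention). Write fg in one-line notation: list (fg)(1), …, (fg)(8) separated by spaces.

(fg)(x) = f(g(x)). Computing each image: f(g(1)) = f(4) = 6, f(g(2)) = f(6) = 4, f(g(3)) = f(7) = 2, f(g(4)) = f(1) = 3, f(g(5)) = f(2) = 1, f(g(6)) = f(3) = 5, f(g(7)) = f(8) = 8, f(g(8)) = f(5) = 7.
Hence fg = [6 4 2 3 1 5 8 7].

6 4 2 3 1 5 8 7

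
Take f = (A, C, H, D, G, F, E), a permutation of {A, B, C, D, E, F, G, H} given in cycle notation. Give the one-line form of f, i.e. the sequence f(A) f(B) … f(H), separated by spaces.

Reading each image from the cycles: A→C, B→B, C→H, D→G, E→A, F→E, G→F, H→D.
Listing these in domain order gives C B H G A E F D.

C B H G A E F D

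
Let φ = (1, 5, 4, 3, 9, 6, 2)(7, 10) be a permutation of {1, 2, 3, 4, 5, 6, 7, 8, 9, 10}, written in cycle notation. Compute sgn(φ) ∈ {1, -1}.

The cycle lengths are 7, 2, 1.
A cycle of length ℓ contributes ℓ−1 transpositions, so φ is a product of 6 + 1 = 7 transpositions — odd.

-1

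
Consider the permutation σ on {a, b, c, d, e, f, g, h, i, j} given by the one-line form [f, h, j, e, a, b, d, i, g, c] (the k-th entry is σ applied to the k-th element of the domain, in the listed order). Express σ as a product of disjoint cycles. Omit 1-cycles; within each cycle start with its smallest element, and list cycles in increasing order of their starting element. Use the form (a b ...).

(a f b h i g d e)(c j)

From a: a → f → b → h → i → g → d → e → a, closing the cycle (a f b h i g d e).
Repeating from the next unused element and collecting all non-trivial cycles gives (a f b h i g d e)(c j).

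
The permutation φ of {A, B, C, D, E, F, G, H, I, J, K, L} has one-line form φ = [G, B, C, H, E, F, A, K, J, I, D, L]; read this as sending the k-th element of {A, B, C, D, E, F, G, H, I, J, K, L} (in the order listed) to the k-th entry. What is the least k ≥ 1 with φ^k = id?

6

The disjoint-cycle form of φ has cycle lengths 3, 2, 2, 1, 1, 1, 1, 1.
The order is lcm(3, 2, 2) = 6.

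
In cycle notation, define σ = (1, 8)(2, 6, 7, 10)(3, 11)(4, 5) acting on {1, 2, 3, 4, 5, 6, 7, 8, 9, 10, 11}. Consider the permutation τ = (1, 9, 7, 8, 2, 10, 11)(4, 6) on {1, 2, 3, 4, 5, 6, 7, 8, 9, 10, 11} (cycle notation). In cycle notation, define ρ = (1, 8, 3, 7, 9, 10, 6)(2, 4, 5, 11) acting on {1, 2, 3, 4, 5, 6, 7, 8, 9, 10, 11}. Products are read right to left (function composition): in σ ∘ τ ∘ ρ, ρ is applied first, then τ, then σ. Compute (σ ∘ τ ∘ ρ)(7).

Apply the permutations in order: ρ(7) = 9, then τ(9) = 7, then σ(7) = 10. So (σ ∘ τ ∘ ρ)(7) = 10.

10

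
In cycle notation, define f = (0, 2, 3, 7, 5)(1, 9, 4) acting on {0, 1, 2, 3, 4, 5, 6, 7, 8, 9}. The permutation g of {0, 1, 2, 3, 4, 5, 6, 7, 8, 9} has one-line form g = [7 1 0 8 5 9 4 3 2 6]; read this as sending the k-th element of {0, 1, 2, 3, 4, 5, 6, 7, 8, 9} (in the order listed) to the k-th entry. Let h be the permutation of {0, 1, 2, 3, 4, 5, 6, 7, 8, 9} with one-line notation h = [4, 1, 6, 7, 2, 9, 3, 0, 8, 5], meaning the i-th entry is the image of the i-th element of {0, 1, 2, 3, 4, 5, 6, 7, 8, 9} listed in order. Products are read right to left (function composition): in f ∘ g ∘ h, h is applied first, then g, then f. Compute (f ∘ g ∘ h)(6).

(f ∘ g ∘ h)(6) = f(g(h(6))). h(6) = 3, then g(3) = 8, then f(8) = 8, so the result is 8.

8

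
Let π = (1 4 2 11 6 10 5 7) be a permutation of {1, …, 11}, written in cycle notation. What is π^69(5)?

11

5 lies in the 8-cycle (1 4 2 11 6 10 5 7).
Powers repeat with period 8 on this cycle, and 69 mod 8 = 5, so π^69(5) = π^5(5).
Advancing 5 steps from 5: 5 → 7 → 1 → 4 → 2 → 11.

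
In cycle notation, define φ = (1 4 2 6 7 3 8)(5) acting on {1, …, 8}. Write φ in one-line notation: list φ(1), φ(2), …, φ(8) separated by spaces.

4 6 8 2 5 7 3 1

Reading each image from the cycles: 1→4, 2→6, 3→8, 4→2, 5→5, 6→7, 7→3, 8→1.
Listing these in domain order gives 4 6 8 2 5 7 3 1.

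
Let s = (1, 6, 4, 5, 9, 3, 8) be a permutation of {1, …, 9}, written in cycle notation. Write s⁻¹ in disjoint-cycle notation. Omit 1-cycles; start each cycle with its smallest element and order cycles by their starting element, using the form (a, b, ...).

If s sends a → b within a cycle, s⁻¹ sends b → a; equivalently, reverse each cycle.
Reversing each cycle of s and rotating so the smallest element leads gives (1, 8, 3, 9, 5, 4, 6).

(1, 8, 3, 9, 5, 4, 6)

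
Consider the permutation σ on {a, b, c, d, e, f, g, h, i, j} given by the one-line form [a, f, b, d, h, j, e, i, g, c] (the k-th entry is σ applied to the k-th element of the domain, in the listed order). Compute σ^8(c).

Tracing c → b → … returns to c after 4 steps, so c lies in a 4-cycle (b f j c).
Since the cycle has length 4, σ^8 acts on it the same as σ^0 (8 mod 4 = 0).
So σ^8(c) = c.

c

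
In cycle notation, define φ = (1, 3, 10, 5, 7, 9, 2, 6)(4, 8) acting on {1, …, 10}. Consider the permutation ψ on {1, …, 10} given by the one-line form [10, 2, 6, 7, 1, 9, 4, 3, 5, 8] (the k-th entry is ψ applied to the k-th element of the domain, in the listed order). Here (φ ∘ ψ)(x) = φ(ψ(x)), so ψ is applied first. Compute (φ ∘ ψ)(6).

(φ ∘ ψ)(6) = φ(ψ(6)). ψ(6) = 9, then φ(9) = 2. So (φ ∘ ψ)(6) = 2.

2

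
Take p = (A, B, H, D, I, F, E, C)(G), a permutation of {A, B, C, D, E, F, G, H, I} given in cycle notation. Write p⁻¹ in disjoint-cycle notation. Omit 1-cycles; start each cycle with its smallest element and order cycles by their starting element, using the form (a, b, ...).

Inverting a permutation written in cycle notation just reverses the order within every cycle.
After reversing and putting each cycle's least element first, p⁻¹ = (A, C, E, F, I, D, H, B).

(A, C, E, F, I, D, H, B)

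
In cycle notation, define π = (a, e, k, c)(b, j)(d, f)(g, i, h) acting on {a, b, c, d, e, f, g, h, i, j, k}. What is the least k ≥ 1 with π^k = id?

12

The disjoint cycles have lengths 4, 3, 2, 2.
Since disjoint cycles commute, ord(π) = lcm(4, 3, 2, 2) = 12.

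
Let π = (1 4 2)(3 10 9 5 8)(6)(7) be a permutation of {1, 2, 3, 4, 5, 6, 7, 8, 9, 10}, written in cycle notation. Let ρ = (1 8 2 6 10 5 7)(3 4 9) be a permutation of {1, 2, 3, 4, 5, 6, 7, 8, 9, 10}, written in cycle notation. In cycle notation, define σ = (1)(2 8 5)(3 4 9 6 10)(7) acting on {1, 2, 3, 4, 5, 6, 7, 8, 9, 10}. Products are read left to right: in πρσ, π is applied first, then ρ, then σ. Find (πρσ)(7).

1

Apply the permutations in order: π(7) = 7, then ρ(7) = 1, then σ(1) = 1. So (πρσ)(7) = 1.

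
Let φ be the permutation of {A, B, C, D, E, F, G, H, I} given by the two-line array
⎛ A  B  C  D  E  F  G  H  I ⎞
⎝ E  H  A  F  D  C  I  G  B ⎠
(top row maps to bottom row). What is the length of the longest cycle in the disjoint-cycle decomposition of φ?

5

Decomposing into disjoint cycles gives (A, E, D, F, C)(B, H, G, I); the longest has length 5.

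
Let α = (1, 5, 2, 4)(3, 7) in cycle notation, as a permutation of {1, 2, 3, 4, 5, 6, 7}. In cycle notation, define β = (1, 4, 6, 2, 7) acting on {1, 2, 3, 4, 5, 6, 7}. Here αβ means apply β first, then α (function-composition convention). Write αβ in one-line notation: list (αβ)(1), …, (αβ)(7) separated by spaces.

(αβ)(x) = α(β(x)). Computing each image: α(β(1)) = α(4) = 1, α(β(2)) = α(7) = 3, α(β(3)) = α(3) = 7, α(β(4)) = α(6) = 6, α(β(5)) = α(5) = 2, α(β(6)) = α(2) = 4, α(β(7)) = α(1) = 5.
Hence αβ = [1 3 7 6 2 4 5].

1 3 7 6 2 4 5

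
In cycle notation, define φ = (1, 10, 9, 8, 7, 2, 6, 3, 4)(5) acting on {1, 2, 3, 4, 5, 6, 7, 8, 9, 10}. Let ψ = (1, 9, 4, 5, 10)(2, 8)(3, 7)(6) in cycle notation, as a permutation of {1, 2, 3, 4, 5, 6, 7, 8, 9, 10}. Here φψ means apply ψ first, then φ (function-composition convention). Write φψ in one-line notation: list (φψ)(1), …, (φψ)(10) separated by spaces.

(φψ)(x) = φ(ψ(x)). Computing each image: φ(ψ(1)) = φ(9) = 8, φ(ψ(2)) = φ(8) = 7, φ(ψ(3)) = φ(7) = 2, φ(ψ(4)) = φ(5) = 5, φ(ψ(5)) = φ(10) = 9, φ(ψ(6)) = φ(6) = 3, φ(ψ(7)) = φ(3) = 4, φ(ψ(8)) = φ(2) = 6, φ(ψ(9)) = φ(4) = 1, φ(ψ(10)) = φ(1) = 10.
Hence φψ = [8 7 2 5 9 3 4 6 1 10].

8 7 2 5 9 3 4 6 1 10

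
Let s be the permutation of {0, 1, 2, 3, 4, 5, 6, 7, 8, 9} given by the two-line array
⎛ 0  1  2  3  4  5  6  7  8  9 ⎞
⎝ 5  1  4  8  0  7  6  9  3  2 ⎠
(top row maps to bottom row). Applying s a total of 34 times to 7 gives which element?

Tracing 7 → 9 → … returns to 7 after 6 steps, so 7 lies in a 6-cycle (0 5 7 9 2 4).
On a 6-cycle, s^6 is the identity, so s^34 = s^4 there (34 ≡ 4 mod 6).
Stepping 4 places around the cycle: 7 → 9 → 2 → 4 → 0.

0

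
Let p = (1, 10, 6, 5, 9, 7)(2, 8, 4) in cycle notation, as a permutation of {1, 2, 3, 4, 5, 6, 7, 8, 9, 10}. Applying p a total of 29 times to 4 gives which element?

4 lies in the 3-cycle (2, 8, 4).
Since the cycle has length 3, p^29 acts on it the same as p^2 (29 mod 3 = 2).
Advancing 2 steps from 4: 4 → 2 → 8.

8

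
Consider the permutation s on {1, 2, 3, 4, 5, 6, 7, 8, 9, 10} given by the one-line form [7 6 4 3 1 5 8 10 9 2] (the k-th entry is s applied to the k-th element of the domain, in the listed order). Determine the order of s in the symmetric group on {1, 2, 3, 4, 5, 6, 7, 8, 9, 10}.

14

The disjoint-cycle form of s has cycle lengths 7, 2, 1.
The order of s is the least common multiple of its cycle lengths: lcm(7, 2) = 14.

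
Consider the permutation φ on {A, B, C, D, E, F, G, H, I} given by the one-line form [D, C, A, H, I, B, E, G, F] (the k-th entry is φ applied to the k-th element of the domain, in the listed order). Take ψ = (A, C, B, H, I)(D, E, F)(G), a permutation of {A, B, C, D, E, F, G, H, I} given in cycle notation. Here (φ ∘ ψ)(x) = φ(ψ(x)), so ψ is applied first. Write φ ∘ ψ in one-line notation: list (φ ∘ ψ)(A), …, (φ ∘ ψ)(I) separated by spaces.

(φ ∘ ψ)(x) = φ(ψ(x)). Computing each image: φ(ψ(A)) = φ(C) = A, φ(ψ(B)) = φ(H) = G, φ(ψ(C)) = φ(B) = C, φ(ψ(D)) = φ(E) = I, φ(ψ(E)) = φ(F) = B, φ(ψ(F)) = φ(D) = H, φ(ψ(G)) = φ(G) = E, φ(ψ(H)) = φ(I) = F, φ(ψ(I)) = φ(A) = D.
Hence φ ∘ ψ = [A G C I B H E F D].

A G C I B H E F D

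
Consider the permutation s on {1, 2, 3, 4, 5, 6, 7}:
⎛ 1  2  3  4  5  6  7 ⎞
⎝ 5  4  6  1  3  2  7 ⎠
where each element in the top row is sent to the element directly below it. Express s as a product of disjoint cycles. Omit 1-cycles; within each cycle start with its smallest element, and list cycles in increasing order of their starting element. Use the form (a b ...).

(1 5 3 6 2 4)

Start at 1 and follow images: 1 → 5 → 3 → 6 → 2 → 4 → 1, giving the cycle (1 5 3 6 2 4).
Repeating from the next unused element and collecting all non-trivial cycles gives (1 5 3 6 2 4).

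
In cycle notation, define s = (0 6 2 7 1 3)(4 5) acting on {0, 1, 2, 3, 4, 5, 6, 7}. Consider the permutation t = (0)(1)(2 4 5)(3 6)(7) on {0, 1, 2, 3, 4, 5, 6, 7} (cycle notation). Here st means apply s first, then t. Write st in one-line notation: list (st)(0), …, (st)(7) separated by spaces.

(st)(x) = t(s(x)). Computing each image: t(s(0)) = t(6) = 3, t(s(1)) = t(3) = 6, t(s(2)) = t(7) = 7, t(s(3)) = t(0) = 0, t(s(4)) = t(5) = 2, t(s(5)) = t(4) = 5, t(s(6)) = t(2) = 4, t(s(7)) = t(1) = 1.
Hence st = [3 6 7 0 2 5 4 1].

3 6 7 0 2 5 4 1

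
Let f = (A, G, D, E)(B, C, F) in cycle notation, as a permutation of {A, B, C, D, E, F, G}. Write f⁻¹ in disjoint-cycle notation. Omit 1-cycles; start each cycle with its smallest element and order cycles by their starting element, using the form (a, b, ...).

The inverse reverses each cycle.
Reversing each cycle of f and rotating so the smallest element leads gives (A, E, D, G)(B, F, C).

(A, E, D, G)(B, F, C)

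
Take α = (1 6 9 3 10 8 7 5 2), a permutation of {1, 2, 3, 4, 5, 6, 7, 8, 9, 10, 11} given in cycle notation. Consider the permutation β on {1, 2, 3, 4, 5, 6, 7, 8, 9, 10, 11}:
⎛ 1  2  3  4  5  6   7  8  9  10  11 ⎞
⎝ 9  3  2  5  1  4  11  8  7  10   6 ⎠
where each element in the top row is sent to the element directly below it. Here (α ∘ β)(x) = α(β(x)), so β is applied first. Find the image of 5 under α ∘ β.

6

β(5) = 1, then α(1) = 6; composing gives (α ∘ β)(5) = 6.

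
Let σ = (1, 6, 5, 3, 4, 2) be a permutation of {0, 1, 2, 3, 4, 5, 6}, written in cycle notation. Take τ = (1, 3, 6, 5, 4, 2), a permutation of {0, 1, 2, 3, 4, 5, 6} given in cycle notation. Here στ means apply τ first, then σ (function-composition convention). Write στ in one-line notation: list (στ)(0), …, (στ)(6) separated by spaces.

0 4 6 5 1 2 3

Chase each element through τ then σ: 0 → 0 → 0; 1 → 3 → 4; 2 → 1 → 6; 3 → 6 → 5; 4 → 2 → 1; 5 → 4 → 2; 6 → 5 → 3.
So στ in one-line form is 0 4 6 5 1 2 3.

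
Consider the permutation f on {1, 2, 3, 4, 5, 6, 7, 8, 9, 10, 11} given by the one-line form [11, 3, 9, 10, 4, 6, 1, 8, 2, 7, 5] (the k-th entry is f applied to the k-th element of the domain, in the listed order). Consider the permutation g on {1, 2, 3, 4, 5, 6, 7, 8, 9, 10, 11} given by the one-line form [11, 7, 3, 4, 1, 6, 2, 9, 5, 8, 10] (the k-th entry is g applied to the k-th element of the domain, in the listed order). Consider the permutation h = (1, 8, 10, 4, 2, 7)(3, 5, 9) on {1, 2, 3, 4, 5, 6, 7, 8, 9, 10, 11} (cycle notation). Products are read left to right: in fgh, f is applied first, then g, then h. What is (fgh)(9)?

(fgh)(9) = h(g(f(9))). f(9) = 2, then g(2) = 7, then h(7) = 1, so the result is 1.

1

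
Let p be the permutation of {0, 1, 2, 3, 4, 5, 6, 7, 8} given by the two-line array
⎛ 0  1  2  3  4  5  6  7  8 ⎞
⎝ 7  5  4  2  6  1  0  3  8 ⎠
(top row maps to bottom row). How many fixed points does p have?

The fixed points (elements with p(x) = x) are {8}, so there is 1.

1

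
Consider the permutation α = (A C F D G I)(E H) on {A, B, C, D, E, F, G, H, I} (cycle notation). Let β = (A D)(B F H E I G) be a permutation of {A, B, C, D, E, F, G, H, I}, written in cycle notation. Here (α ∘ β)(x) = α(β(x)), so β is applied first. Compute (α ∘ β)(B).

β(B) = F, then α(F) = D; composing gives (α ∘ β)(B) = D.

D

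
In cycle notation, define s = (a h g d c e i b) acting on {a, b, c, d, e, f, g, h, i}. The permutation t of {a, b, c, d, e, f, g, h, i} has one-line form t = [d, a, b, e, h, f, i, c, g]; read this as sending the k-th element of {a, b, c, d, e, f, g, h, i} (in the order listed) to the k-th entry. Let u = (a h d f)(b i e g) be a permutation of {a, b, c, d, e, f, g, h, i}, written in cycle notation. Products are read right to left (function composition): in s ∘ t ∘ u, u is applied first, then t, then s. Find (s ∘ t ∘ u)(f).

Apply the permutations in order: u(f) = a, then t(a) = d, then s(d) = c. So (s ∘ t ∘ u)(f) = c.

c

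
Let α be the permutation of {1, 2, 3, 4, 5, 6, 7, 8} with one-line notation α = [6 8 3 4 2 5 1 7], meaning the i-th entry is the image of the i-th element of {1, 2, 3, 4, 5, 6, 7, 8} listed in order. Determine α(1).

1 is element number 1 of the domain, and entry number 1 of the one-line form is 6, so α(1) = 6.

6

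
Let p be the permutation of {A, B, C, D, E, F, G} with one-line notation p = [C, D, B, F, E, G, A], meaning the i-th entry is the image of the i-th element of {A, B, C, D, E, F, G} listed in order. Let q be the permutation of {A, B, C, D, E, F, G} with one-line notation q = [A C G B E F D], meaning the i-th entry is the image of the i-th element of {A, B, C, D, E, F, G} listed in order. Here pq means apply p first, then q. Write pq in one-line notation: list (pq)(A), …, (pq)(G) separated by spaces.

G B C F E D A

(pq)(x) = q(p(x)). Computing each image: q(p(A)) = q(C) = G, q(p(B)) = q(D) = B, q(p(C)) = q(B) = C, q(p(D)) = q(F) = F, q(p(E)) = q(E) = E, q(p(F)) = q(G) = D, q(p(G)) = q(A) = A.
Hence pq = [G B C F E D A].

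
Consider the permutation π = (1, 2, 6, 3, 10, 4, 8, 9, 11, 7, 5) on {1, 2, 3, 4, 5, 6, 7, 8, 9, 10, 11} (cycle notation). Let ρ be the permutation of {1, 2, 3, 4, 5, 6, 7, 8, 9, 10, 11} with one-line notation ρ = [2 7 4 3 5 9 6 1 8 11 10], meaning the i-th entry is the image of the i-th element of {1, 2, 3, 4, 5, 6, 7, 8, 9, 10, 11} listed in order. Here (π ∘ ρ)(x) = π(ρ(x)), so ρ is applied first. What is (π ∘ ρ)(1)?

First apply ρ: ρ(1) = 2, then π(2) = 6. Thus (π ∘ ρ)(1) = 6.

6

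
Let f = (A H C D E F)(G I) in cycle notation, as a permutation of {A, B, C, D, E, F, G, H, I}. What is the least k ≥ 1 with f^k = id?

The cycle type of f is (6, 2, 1).
The order is lcm(6, 2) = 6.

6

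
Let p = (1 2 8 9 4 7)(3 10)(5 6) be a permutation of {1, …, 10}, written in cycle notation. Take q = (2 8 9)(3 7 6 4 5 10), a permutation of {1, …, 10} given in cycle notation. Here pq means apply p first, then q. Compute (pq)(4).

6

(pq)(4) = q(p(4)). p(4) = 7, then q(7) = 6. So (pq)(4) = 6.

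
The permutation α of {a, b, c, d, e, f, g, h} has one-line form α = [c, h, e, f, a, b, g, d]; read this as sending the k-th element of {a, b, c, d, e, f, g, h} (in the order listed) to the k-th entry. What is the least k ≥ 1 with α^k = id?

12

The disjoint-cycle form of α has cycle lengths 4, 3, 1.
The order is lcm(4, 3) = 12.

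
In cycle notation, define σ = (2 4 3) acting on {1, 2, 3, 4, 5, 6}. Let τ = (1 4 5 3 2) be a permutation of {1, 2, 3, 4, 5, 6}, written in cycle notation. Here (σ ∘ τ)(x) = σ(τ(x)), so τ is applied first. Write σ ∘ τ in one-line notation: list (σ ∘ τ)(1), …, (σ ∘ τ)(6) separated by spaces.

For each element, apply τ then σ: 1 → 4 → 3; 2 → 1 → 1; 3 → 2 → 4; 4 → 5 → 5; 5 → 3 → 2; 6 → 6 → 6.
Collecting the images, σ ∘ τ = [3 1 4 5 2 6].

3 1 4 5 2 6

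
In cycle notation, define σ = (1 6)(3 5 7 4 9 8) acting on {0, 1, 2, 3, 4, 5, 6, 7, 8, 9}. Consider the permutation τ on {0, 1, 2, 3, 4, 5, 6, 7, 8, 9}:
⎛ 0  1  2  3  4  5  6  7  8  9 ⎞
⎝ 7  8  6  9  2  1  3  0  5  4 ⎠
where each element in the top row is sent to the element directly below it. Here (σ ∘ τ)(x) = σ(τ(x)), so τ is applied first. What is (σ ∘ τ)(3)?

8

(σ ∘ τ)(3) = σ(τ(3)). τ(3) = 9, then σ(9) = 8. So (σ ∘ τ)(3) = 8.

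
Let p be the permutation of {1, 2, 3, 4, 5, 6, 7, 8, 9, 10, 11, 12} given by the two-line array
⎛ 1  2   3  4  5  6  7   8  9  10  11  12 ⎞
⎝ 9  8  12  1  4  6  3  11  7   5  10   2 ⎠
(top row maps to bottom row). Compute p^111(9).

Tracing 9 → 7 → … returns to 9 after 11 steps, so 9 lies in an 11-cycle (1, 9, 7, 3, 12, 2, 8, 11, 10, 5, 4).
On an 11-cycle, p^11 is the identity, so p^111 = p^1 there (111 ≡ 1 mod 11).
Stepping 1 place around the cycle: 9 → 7.

7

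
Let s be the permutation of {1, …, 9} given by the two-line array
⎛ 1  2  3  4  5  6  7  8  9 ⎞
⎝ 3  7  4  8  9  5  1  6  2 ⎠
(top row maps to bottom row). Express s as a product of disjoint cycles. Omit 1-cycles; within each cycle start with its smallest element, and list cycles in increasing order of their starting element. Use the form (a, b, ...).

(1, 3, 4, 8, 6, 5, 9, 2, 7)

Iterating s from 1 gives 1 → 3 → 4 → 8 → 6 → 5 → 9 → 2 → 7 → 1; that is the 9-cycle (1, 3, 4, 8, 6, 5, 9, 2, 7).
Repeating from the next unused element and collecting all non-trivial cycles gives (1, 3, 4, 8, 6, 5, 9, 2, 7).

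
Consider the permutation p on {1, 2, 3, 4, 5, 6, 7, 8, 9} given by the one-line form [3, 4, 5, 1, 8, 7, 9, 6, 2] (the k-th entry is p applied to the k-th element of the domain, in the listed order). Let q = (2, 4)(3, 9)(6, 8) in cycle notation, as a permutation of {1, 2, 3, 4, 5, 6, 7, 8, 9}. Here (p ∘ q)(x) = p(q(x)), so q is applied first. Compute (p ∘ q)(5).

8

First apply q: q(5) = 5, then p(5) = 8. Thus (p ∘ q)(5) = 8.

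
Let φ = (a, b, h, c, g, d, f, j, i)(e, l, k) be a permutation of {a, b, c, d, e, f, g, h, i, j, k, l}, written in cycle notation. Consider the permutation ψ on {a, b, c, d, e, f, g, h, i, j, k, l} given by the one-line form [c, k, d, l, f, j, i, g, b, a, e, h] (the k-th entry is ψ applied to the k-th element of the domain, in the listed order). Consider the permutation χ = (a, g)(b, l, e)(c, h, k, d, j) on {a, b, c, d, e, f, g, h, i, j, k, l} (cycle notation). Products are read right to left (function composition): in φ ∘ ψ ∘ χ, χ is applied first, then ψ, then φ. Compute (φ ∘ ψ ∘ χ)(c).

d

Chase c: χ(c) = h; ψ(h) = g; φ(g) = d. Hence (φ ∘ ψ ∘ χ)(c) = d.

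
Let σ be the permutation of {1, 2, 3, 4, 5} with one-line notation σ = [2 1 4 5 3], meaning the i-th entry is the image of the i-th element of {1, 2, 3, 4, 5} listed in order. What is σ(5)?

5 is element number 5 of the domain, and entry number 5 of the one-line form is 3, so σ(5) = 3.

3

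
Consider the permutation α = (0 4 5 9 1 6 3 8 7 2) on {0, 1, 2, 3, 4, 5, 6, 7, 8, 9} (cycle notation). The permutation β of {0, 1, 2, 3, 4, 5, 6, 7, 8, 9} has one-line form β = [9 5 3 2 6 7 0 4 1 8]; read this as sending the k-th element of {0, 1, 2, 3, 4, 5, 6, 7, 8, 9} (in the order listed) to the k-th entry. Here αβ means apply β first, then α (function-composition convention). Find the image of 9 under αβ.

First apply β: β(9) = 8, then α(8) = 7. Thus (αβ)(9) = 7.

7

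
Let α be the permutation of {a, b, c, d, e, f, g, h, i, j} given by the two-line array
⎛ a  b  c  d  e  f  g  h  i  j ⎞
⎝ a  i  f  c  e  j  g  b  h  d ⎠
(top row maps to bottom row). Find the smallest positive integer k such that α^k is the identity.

12

Decomposing into disjoint cycles gives cycle lengths 4, 3, 1, 1, 1.
Since disjoint cycles commute, ord(α) = lcm(4, 3) = 12.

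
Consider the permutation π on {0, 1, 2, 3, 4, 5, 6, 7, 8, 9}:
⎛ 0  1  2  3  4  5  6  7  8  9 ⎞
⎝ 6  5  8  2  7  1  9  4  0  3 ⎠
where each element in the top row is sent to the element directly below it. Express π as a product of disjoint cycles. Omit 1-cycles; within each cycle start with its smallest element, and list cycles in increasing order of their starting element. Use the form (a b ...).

Start at 0 and follow images: 0 → 6 → 9 → 3 → 2 → 8 → 0, giving the cycle (0 6 9 3 2 8).
Continuing from each remaining unvisited element yields (0 6 9 3 2 8)(1 5)(4 7).

(0 6 9 3 2 8)(1 5)(4 7)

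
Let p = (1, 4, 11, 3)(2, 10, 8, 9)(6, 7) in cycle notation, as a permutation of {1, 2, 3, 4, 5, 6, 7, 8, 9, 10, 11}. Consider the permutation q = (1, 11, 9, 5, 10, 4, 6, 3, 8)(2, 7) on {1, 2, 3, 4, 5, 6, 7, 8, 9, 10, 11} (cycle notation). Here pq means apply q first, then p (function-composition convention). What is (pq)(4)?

7

(pq)(4) = p(q(4)). q(4) = 6, then p(6) = 7. So (pq)(4) = 7.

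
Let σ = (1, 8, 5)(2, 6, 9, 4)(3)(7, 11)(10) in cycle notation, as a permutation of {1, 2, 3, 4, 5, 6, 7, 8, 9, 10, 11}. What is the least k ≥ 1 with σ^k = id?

12

The cycle type of σ is (4, 3, 2, 1, 1).
The order of σ is the least common multiple of its cycle lengths: lcm(4, 3, 2) = 12.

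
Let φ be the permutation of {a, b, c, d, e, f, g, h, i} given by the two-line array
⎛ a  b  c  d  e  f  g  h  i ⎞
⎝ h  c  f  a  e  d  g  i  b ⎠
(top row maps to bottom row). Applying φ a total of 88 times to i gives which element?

Tracing i → b → … returns to i after 7 steps, so i lies in a 7-cycle (a, h, i, b, c, f, d).
Powers repeat with period 7 on this cycle, and 88 mod 7 = 4, so φ^88(i) = φ^4(i).
Advancing 4 steps from i: i → b → c → f → d.

d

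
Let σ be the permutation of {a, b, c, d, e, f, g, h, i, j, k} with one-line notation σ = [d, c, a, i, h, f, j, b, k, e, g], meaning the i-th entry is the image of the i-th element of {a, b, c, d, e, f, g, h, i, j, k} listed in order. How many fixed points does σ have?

The fixed points (elements with σ(x) = x) are {f}, so there is 1.

1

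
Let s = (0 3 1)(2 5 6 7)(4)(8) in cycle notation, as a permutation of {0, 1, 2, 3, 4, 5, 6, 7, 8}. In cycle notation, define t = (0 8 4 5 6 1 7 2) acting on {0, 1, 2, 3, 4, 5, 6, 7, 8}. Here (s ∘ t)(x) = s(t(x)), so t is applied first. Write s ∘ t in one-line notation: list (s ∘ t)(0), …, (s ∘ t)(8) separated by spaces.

8 2 3 1 6 7 0 5 4

(s ∘ t)(x) = s(t(x)). Computing each image: s(t(0)) = s(8) = 8, s(t(1)) = s(7) = 2, s(t(2)) = s(0) = 3, s(t(3)) = s(3) = 1, s(t(4)) = s(5) = 6, s(t(5)) = s(6) = 7, s(t(6)) = s(1) = 0, s(t(7)) = s(2) = 5, s(t(8)) = s(4) = 4.
Hence s ∘ t = [8 2 3 1 6 7 0 5 4].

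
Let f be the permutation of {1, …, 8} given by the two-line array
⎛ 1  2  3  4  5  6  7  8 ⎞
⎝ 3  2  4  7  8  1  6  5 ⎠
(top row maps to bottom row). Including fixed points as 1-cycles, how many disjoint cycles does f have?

3

The cycle decomposition is (1 3 4 7 6)(2)(5 8), which has 3 cycles (counting 1-cycles).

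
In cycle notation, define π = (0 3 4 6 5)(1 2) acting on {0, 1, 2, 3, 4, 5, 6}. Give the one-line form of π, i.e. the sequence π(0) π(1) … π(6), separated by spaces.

Image by image: 0↦3, 1↦2, 2↦1, 3↦4, 4↦6, 5↦0, 6↦5.
So the one-line form is 3 2 1 4 6 0 5.

3 2 1 4 6 0 5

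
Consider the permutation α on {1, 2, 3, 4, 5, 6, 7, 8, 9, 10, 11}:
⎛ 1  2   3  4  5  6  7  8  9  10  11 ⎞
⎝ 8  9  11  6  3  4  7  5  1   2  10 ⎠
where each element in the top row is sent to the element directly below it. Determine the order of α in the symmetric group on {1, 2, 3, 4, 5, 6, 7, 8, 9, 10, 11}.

8

Decomposing into disjoint cycles gives cycle lengths 8, 2, 1.
The order is lcm(8, 2) = 8.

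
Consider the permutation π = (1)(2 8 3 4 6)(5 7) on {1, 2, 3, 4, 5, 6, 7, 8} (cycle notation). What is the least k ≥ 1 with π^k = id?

10

The disjoint cycles have lengths 5, 2, 1.
Since disjoint cycles commute, ord(π) = lcm(5, 2) = 10.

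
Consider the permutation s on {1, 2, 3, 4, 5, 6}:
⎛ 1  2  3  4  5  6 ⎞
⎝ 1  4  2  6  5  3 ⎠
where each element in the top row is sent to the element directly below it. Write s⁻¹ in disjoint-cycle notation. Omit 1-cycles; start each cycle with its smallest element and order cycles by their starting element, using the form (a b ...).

First write s in disjoint cycles: (2 4 6 3).
The inverse reverses every cycle; in canonical form, s⁻¹ = (2 3 6 4).

(2 3 6 4)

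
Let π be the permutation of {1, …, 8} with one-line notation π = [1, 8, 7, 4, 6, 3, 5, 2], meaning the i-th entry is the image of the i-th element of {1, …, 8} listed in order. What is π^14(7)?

Tracing 7 → 5 → … returns to 7 after 4 steps, so 7 lies in a 4-cycle (3, 7, 5, 6).
Since the cycle has length 4, π^14 acts on it the same as π^2 (14 mod 4 = 2).
Stepping 2 places around the cycle: 7 → 5 → 6.

6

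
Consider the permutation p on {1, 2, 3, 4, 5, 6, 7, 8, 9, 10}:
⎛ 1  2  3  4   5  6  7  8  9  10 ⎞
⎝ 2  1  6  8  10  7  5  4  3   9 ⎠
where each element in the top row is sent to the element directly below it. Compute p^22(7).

3

Tracing 7 → 5 → … returns to 7 after 6 steps, so 7 lies in a 6-cycle (3, 6, 7, 5, 10, 9).
Powers repeat with period 6 on this cycle, and 22 mod 6 = 4, so p^22(7) = p^4(7).
Advancing 4 steps from 7: 7 → 5 → 10 → 9 → 3.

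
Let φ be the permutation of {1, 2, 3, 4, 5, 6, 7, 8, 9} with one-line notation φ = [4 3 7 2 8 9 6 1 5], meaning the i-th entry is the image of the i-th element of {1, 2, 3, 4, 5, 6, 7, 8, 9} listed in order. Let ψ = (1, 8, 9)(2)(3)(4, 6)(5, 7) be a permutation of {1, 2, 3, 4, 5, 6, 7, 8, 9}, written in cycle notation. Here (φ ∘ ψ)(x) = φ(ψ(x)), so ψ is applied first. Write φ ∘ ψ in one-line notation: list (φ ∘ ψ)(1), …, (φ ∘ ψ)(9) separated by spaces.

1 3 7 9 6 2 8 5 4

(φ ∘ ψ)(x) = φ(ψ(x)). Computing each image: φ(ψ(1)) = φ(8) = 1, φ(ψ(2)) = φ(2) = 3, φ(ψ(3)) = φ(3) = 7, φ(ψ(4)) = φ(6) = 9, φ(ψ(5)) = φ(7) = 6, φ(ψ(6)) = φ(4) = 2, φ(ψ(7)) = φ(5) = 8, φ(ψ(8)) = φ(9) = 5, φ(ψ(9)) = φ(1) = 4.
Hence φ ∘ ψ = [1 3 7 9 6 2 8 5 4].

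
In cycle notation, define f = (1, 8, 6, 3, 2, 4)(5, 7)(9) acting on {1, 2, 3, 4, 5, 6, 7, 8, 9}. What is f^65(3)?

6

3 lies in the 6-cycle (1, 8, 6, 3, 2, 4).
Since the cycle has length 6, f^65 acts on it the same as f^5 (65 mod 6 = 5).
Stepping 5 places around the cycle: 3 → 2 → 4 → 1 → 8 → 6.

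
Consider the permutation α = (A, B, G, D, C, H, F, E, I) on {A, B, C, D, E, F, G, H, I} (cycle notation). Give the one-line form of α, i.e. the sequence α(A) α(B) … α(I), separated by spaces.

Reading each image from the cycles: A↦B, B↦G, C↦H, D↦C, E↦I, F↦E, G↦D, H↦F, I↦A.
Listing these in domain order gives B G H C I E D F A.

B G H C I E D F A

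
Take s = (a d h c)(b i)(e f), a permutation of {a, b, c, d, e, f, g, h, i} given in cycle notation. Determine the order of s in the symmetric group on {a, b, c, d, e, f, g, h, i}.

4

The disjoint cycles have lengths 4, 2, 2, 1.
Since disjoint cycles commute, ord(s) = lcm(4, 2, 2) = 4.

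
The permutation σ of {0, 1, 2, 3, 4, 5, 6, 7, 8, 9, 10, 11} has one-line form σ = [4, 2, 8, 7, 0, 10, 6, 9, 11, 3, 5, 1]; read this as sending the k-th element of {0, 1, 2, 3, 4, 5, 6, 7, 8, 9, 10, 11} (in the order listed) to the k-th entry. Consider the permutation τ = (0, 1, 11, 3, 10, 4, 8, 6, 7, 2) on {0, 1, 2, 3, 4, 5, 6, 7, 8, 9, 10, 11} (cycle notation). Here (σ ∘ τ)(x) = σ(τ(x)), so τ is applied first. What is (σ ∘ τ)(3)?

5

First apply τ: τ(3) = 10, then σ(10) = 5. Thus (σ ∘ τ)(3) = 5.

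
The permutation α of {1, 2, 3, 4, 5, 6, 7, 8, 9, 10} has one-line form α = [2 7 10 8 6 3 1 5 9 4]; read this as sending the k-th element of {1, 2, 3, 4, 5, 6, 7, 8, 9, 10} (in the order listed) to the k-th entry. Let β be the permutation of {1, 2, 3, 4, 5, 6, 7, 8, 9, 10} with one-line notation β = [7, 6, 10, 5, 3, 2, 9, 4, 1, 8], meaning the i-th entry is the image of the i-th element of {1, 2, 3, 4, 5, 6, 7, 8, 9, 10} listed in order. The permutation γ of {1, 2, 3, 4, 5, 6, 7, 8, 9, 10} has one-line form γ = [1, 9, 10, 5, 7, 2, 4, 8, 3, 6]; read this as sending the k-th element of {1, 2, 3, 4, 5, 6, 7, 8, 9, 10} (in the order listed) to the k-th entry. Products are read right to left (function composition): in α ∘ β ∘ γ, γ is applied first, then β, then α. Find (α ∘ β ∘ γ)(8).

(α ∘ β ∘ γ)(8) = α(β(γ(8))). γ(8) = 8, then β(8) = 4, then α(4) = 8, so the result is 8.

8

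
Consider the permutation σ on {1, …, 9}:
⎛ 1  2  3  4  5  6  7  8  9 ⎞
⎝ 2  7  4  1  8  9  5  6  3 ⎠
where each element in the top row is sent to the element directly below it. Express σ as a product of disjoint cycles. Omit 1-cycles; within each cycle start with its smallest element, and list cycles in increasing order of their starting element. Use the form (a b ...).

Start at 1 and follow images: 1 → 2 → 7 → 5 → 8 → 6 → 9 → 3 → 4 → 1, giving the cycle (1 2 7 5 8 6 9 3 4).
Continuing from each remaining unvisited element yields (1 2 7 5 8 6 9 3 4).

(1 2 7 5 8 6 9 3 4)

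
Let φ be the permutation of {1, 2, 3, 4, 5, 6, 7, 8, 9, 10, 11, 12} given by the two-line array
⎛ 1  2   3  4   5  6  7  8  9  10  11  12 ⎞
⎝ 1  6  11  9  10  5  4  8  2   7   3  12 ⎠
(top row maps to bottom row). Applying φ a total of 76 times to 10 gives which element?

Tracing 10 → 7 → … returns to 10 after 7 steps, so 10 lies in a 7-cycle (2 6 5 10 7 4 9).
Since the cycle has length 7, φ^76 acts on it the same as φ^6 (76 mod 7 = 6).
Advancing 6 steps from 10: 10 → 7 → 4 → 9 → 2 → 6 → 5.

5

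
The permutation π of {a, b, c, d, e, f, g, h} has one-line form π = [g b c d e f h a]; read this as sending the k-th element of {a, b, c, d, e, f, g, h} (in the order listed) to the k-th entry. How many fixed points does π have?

5

The fixed points (elements with π(x) = x) are {b, c, d, e, f}, so there are 5.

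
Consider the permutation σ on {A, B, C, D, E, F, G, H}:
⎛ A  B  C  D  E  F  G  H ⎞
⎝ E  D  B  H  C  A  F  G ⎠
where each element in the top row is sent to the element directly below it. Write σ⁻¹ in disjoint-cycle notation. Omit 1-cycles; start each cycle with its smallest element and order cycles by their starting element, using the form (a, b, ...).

(A, F, G, H, D, B, C, E)

First write σ in disjoint cycles: (A, E, C, B, D, H, G, F).
Reversing each cycle (and rotating so the smallest element leads) gives σ⁻¹ = (A, F, G, H, D, B, C, E).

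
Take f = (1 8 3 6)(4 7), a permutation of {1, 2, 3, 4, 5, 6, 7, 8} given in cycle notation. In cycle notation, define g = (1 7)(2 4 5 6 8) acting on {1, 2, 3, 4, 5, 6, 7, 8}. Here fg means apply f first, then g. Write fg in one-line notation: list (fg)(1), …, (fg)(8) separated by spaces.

(fg)(x) = g(f(x)). Computing each image: g(f(1)) = g(8) = 2, g(f(2)) = g(2) = 4, g(f(3)) = g(6) = 8, g(f(4)) = g(7) = 1, g(f(5)) = g(5) = 6, g(f(6)) = g(1) = 7, g(f(7)) = g(4) = 5, g(f(8)) = g(3) = 3.
Hence fg = [2 4 8 1 6 7 5 3].

2 4 8 1 6 7 5 3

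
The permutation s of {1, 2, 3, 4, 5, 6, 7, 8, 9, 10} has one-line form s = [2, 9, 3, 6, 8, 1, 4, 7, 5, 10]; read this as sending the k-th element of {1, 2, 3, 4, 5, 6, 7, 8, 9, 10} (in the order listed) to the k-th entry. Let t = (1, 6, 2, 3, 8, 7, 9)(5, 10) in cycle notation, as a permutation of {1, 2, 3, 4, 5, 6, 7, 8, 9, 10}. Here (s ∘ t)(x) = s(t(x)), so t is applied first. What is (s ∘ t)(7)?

5

First apply t: t(7) = 9, then s(9) = 5. Thus (s ∘ t)(7) = 5.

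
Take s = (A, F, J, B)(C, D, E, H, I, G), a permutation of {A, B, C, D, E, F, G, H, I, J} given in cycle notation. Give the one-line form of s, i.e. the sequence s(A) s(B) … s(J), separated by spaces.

Reading each image from the cycles: A→F, B→A, C→D, D→E, E→H, F→J, G→C, H→I, I→G, J→B.
So the one-line form is F A D E H J C I G B.

F A D E H J C I G B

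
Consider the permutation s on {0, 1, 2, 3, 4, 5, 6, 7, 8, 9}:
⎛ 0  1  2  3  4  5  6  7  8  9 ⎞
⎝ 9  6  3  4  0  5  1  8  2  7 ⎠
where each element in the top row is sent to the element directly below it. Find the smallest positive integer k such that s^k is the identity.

Decomposing into disjoint cycles gives cycle lengths 7, 2, 1.
The order is lcm(7, 2) = 14.

14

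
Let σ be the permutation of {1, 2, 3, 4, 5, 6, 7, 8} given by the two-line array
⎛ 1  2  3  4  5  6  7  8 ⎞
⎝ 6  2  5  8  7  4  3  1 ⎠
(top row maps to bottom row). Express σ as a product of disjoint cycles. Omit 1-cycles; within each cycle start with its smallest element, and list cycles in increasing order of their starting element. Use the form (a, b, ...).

(1, 6, 4, 8)(3, 5, 7)

Iterating σ from 1 gives 1 → 6 → 4 → 8 → 1; that is the 4-cycle (1, 6, 4, 8).
Continuing from each remaining unvisited element yields (1, 6, 4, 8)(3, 5, 7).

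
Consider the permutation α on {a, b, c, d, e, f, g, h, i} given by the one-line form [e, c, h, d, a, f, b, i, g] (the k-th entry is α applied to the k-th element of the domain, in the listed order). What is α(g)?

g is element number 7 of the domain, and entry number 7 of the one-line form is b, so α(g) = b.

b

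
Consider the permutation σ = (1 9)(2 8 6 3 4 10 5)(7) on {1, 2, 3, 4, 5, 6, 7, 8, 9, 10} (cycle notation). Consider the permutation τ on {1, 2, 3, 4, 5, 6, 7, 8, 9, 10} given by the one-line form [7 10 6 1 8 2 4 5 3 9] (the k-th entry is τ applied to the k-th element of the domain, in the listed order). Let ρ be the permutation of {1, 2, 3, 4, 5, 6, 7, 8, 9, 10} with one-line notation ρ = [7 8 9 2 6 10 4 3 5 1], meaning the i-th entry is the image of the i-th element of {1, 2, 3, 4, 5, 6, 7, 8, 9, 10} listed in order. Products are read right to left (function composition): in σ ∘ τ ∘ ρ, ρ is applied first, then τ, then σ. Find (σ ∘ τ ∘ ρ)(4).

Apply the permutations in order: ρ(4) = 2, then τ(2) = 10, then σ(10) = 5. So (σ ∘ τ ∘ ρ)(4) = 5.

5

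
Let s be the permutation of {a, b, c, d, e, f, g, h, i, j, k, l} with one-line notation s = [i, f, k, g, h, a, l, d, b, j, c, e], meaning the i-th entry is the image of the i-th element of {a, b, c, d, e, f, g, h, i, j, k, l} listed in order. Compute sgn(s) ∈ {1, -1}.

1

In disjoint-cycle form the cycle lengths are 5, 4, 2, 1.
A cycle is odd iff its length is even; s has 2 even-length cycles, so sgn(s) = (−1)^2 and s is even.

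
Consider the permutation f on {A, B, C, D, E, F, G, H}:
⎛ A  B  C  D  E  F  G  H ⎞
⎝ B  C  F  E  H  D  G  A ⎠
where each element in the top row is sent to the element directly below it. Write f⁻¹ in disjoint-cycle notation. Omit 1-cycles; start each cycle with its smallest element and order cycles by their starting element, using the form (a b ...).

(A H E D F C B)

First write f in disjoint cycles: (A B C F D E H).
The inverse reverses every cycle; in canonical form, f⁻¹ = (A H E D F C B).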